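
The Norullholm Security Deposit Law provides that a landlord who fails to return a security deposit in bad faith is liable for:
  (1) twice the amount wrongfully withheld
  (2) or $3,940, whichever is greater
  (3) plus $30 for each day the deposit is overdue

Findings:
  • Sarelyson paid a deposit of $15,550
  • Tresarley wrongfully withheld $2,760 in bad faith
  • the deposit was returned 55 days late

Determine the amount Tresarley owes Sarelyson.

$7,170

Doubled: 2 × $2,760 = $5,520
Minimum $3,940: $5,520 meets the minimum, no increase.
Late-return penalty: 55 × $30 = $1,650
Damages plus late penalty: $5,520 + $1,650 = $7,170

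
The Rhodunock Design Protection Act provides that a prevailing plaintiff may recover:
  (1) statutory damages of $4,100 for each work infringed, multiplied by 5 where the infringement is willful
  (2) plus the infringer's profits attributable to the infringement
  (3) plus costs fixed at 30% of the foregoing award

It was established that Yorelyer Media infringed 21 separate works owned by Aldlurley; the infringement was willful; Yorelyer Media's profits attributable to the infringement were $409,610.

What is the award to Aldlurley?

$1,092,143

Statutory damages: 21 × $4,100 = $86,100
Multiplied by 5: 5 × $86,100 = $430,500
Combined award: $430,500 + $409,610 = $840,110
Costs: 30% of $840,110 = $252,033
Award plus costs: $840,110 + $252,033 = $1,092,143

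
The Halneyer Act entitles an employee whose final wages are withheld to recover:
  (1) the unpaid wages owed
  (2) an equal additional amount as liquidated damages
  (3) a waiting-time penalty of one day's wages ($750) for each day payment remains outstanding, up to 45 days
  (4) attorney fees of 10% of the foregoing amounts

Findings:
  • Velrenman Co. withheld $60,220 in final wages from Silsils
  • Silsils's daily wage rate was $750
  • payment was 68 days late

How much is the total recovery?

$169,609

Liquidated damages (equal amount): $60,220
Penalty days: min(68, 45) = 45
Waiting-time penalty: 45 × $750 = $33,750
Subtotal: $60,220 + $60,220 + $33,750 = $154,190
Attorney fees: 10% of $154,190 = $15,419
Total award: $154,190 + $15,419 = $169,609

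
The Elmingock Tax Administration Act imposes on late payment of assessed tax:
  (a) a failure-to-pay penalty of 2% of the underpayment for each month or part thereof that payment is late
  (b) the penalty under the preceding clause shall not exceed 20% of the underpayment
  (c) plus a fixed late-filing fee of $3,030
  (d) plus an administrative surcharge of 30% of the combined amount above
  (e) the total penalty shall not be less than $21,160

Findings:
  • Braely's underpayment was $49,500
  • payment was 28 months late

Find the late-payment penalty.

Accrued rate: 2% × 28 = 56%, capped at 20% → 20%
Failure-to-pay penalty: 20% of $49,500 = $9,900
Penalty before surcharge: $9,900 + $3,030 = $12,930
Administrative surcharge: 30% of $12,930 = $3,879
Total penalty: $12,930 + $3,879 = $16,809
Minimum $21,160: $16,809 is below the minimum → $21,160

$21,160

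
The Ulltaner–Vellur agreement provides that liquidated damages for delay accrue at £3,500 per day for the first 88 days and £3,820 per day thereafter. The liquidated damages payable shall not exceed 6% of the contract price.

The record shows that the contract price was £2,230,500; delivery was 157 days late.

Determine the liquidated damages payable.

First 88 days: 88 × £3,500 = £308,000
Remaining days: (157 − 88) × £3,820 = £263,580
Accrued per-day damages: £308,000 + £263,580 = £571,580
Cap: 6% of £2,230,500 = £133,830
Cap at £133,830: £571,580 exceeds the cap → £133,830

£133,830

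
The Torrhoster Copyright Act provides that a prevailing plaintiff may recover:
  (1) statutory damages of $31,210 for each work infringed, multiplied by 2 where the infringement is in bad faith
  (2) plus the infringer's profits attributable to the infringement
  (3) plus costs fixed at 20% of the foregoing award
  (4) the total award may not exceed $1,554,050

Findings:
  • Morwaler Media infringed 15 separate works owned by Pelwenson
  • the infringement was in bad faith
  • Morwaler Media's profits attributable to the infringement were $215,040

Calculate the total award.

$1,381,608

Statutory damages: 15 × $31,210 = $468,150
Doubled: 2 × $468,150 = $936,300
Combined award: $936,300 + $215,040 = $1,151,340
Costs: 20% of $1,151,340 = $230,268
Award plus costs: $1,151,340 + $230,268 = $1,381,608
Cap at $1,554,050: $1,381,608 is within the cap, no reduction.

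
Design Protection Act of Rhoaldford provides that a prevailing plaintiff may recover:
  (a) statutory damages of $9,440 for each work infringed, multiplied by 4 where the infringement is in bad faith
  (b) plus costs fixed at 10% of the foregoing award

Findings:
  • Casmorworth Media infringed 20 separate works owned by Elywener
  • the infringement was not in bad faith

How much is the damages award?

Statutory damages: 20 × $9,440 = $188,800
Infringement not in bad faith: no ×4 enhancement.
Costs: 10% of $188,800 = $18,880
Award plus costs: $188,800 + $18,880 = $207,680

Award: $207,680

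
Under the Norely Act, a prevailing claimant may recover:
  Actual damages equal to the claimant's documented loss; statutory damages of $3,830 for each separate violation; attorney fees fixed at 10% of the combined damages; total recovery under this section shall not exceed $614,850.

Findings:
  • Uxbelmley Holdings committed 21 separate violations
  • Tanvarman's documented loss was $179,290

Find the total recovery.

Statutory damages: 21 × $3,830 = $80,430
Combined damages: $179,290 + $80,430 = $259,720
Attorney fees: 10% of $259,720 = $25,972
Total before cap: $259,720 + $25,972 = $285,692
Cap at $614,850: $285,692 is within the cap, no reduction.

$285,692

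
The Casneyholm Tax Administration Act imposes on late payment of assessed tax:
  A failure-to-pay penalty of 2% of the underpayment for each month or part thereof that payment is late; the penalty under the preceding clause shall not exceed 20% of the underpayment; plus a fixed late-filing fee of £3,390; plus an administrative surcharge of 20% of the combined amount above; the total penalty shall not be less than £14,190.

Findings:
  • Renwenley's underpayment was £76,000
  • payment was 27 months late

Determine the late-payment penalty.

Accrued rate: 2% × 27 = 54%, capped at 20% → 20%
Failure-to-pay penalty: 20% of £76,000 = £15,200
Penalty before surcharge: £15,200 + £3,390 = £18,590
Administrative surcharge: 20% of £18,590 = £3,718
Total penalty: £18,590 + £3,718 = £22,308
Minimum £14,190: £22,308 meets the minimum, no increase.

£22,308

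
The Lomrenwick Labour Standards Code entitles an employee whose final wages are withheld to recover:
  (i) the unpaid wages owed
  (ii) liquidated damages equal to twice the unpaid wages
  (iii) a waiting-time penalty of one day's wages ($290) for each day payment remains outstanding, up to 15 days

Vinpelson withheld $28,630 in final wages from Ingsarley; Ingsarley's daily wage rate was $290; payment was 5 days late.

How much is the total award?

$87,340

Doubled: 2 × $28,630 = $57,260
Penalty days: min(5, 15) = 5
Waiting-time penalty: 5 × $290 = $1,450
Total award: $28,630 + $57,260 + $1,450 = $87,340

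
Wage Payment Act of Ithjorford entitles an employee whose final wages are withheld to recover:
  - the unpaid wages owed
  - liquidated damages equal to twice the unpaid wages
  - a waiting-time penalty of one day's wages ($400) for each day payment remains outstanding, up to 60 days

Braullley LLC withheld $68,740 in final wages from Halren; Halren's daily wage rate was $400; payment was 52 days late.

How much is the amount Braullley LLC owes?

$227,020

Doubled: 2 × $68,740 = $137,480
Penalty days: min(52, 60) = 52
Waiting-time penalty: 52 × $400 = $20,800
Total award: $68,740 + $137,480 + $20,800 = $227,020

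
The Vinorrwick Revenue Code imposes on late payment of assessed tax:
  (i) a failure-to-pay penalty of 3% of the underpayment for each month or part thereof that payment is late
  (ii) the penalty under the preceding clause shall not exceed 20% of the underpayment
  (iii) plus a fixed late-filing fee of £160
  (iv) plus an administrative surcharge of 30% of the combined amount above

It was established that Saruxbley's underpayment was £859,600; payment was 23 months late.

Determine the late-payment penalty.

£223,704

Accrued rate: 3% × 23 = 69%, capped at 20% → 20%
Failure-to-pay penalty: 20% of £859,600 = £171,920
Penalty before surcharge: £171,920 + £160 = £172,080
Administrative surcharge: 30% of £172,080 = £51,624
Total penalty: £172,080 + £51,624 = £223,704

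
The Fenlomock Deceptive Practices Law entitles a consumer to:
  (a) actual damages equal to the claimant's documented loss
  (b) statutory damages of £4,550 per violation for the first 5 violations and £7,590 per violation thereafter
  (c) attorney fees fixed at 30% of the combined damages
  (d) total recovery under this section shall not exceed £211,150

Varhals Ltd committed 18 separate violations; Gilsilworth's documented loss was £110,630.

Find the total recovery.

First 5 violations: 5 × £4,550 = £22,750
Remaining violations: (18 − 5) × £7,590 = £98,670
Statutory damages: £22,750 + £98,670 = £121,420
Combined damages: £110,630 + £121,420 = £232,050
Attorney fees: 30% of £232,050 = £69,615
Total before cap: £232,050 + £69,615 = £301,665
Cap at £211,150: £301,665 exceeds the cap → £211,150

£211,150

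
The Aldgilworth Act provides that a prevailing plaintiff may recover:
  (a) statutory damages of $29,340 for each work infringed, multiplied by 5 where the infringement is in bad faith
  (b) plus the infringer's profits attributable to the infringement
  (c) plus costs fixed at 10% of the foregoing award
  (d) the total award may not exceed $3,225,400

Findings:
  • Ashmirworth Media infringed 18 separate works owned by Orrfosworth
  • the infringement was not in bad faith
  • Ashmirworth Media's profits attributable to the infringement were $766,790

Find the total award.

Statutory damages: 18 × $29,340 = $528,120
Infringement not in bad faith: no ×5 enhancement.
Combined award: $528,120 + $766,790 = $1,294,910
Costs: 10% of $1,294,910 = $129,491
Award plus costs: $1,294,910 + $129,491 = $1,424,401
Cap at $3,225,400: $1,424,401 is within the cap, no reduction.

$1,424,401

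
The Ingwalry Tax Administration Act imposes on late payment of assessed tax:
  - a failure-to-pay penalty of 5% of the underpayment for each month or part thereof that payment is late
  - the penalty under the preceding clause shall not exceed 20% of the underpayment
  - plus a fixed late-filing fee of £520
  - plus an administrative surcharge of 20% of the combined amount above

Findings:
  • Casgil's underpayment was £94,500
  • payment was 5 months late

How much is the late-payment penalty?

Accrued rate: 5% × 5 = 25%, capped at 20% → 20%
Failure-to-pay penalty: 20% of £94,500 = £18,900
Penalty before surcharge: £18,900 + £520 = £19,420
Administrative surcharge: 20% of £19,420 = £3,884
Total penalty: £19,420 + £3,884 = £23,304

£23,304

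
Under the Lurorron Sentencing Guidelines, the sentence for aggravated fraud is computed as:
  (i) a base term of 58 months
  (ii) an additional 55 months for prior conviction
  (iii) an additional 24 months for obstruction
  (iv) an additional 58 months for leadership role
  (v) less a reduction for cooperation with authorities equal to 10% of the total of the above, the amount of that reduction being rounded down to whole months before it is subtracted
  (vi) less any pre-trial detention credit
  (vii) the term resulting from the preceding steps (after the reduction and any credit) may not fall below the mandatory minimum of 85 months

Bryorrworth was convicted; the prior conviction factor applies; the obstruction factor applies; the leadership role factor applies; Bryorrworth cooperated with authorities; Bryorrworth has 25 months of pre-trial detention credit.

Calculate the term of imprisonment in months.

Prior conviction enhancement: +55 months
Obstruction enhancement: +24 months
Leadership role enhancement: +58 months
Adjusted term: 58 months + 55 months + 24 months + 58 months = 195 months
Cooperation with authorities reduction: 10% of 195 months = 19 months (rounded down)
After reduction: 195 − 19 = 176 months
Less pre-trial detention credit: 176 months − 25 months = 151 months
Minimum 85 months: 151 months meets the minimum, no increase.

151 months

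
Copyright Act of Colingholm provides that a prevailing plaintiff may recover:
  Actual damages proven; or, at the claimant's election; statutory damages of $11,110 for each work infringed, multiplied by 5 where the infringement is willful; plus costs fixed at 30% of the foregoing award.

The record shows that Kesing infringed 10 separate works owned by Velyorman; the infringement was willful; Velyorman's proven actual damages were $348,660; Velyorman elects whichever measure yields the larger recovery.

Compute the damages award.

Statutory damages: 10 × $11,110 = $111,100
Multiplied by 5: 5 × $111,100 = $555,500
Greater of actual damages ($348,660) or enhanced statutory damages ($555,500): $555,500
Costs: 30% of $555,500 = $166,650
Award plus costs: $555,500 + $166,650 = $722,150

$722,150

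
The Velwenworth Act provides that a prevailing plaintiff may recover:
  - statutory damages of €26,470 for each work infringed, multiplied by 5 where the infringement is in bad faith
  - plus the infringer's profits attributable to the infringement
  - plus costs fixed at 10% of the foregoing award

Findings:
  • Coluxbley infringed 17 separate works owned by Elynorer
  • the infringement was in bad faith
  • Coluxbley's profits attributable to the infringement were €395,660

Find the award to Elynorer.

Statutory damages: 17 × €26,470 = €449,990
Multiplied by 5: 5 × €449,990 = €2,249,950
Combined award: €2,249,950 + €395,660 = €2,645,610
Costs: 10% of €2,645,610 = €264,561
Award plus costs: €2,645,610 + €264,561 = €2,910,171

Award: €2,910,171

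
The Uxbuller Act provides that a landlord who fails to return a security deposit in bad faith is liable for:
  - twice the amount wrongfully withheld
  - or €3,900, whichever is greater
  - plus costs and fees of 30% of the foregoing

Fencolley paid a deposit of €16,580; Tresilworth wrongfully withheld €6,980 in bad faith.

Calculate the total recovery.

€18,148

Doubled: 2 × €6,980 = €13,960
Minimum €3,900: €13,960 meets the minimum, no increase.
Costs and fees: 30% of €13,960 = €4,188
Total recovery: €13,960 + €4,188 = €18,148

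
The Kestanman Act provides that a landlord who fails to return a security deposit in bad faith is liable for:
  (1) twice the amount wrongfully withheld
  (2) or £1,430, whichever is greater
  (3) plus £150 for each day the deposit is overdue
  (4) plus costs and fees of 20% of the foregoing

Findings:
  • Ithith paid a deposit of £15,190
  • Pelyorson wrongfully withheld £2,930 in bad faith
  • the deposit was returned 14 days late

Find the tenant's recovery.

Doubled: 2 × £2,930 = £5,860
Minimum £1,430: £5,860 meets the minimum, no increase.
Late-return penalty: 14 × £150 = £2,100
Damages plus late penalty: £5,860 + £2,100 = £7,960
Costs and fees: 20% of £7,960 = £1,592
Total recovery: £7,960 + £1,592 = £9,552

£9,552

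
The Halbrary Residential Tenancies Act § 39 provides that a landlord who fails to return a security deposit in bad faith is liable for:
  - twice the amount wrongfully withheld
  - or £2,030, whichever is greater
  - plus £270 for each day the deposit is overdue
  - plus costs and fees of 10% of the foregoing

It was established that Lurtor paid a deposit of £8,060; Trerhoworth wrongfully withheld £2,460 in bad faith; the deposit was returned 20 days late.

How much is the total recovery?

Recovery: £11,352

Doubled: 2 × £2,460 = £4,920
Minimum £2,030: £4,920 meets the minimum, no increase.
Late-return penalty: 20 × £270 = £5,400
Damages plus late penalty: £4,920 + £5,400 = £10,320
Costs and fees: 10% of £10,320 = £1,032
Total recovery: £10,320 + £1,032 = £11,352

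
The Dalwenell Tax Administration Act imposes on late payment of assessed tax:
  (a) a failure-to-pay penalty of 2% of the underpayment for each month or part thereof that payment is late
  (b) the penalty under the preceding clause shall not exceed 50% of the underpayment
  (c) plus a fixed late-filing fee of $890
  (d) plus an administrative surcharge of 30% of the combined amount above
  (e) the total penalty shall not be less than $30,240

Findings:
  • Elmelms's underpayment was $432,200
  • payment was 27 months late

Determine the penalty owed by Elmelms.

Accrued rate: 2% × 27 = 54%, capped at 50% → 50%
Failure-to-pay penalty: 50% of $432,200 = $216,100
Penalty before surcharge: $216,100 + $890 = $216,990
Administrative surcharge: 30% of $216,990 = $65,097
Total penalty: $216,990 + $65,097 = $282,087
Minimum $30,240: $282,087 meets the minimum, no increase.

$282,087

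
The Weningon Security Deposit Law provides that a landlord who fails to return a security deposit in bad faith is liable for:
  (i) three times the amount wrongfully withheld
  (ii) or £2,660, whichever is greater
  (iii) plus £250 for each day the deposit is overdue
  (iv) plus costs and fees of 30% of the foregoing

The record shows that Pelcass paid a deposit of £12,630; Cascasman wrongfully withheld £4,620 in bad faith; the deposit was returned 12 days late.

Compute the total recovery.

£21,918

Trebled: 3 × £4,620 = £13,860
Minimum £2,660: £13,860 meets the minimum, no increase.
Late-return penalty: 12 × £250 = £3,000
Damages plus late penalty: £13,860 + £3,000 = £16,860
Costs and fees: 30% of £16,860 = £5,058
Total recovery: £16,860 + £5,058 = £21,918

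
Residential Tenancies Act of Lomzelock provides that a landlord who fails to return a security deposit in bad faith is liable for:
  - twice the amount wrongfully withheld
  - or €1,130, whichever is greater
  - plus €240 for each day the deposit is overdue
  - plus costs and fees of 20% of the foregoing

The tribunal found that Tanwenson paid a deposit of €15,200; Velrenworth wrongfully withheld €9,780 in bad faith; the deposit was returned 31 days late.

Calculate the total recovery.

Recovery: €32,400

Doubled: 2 × €9,780 = €19,560
Minimum €1,130: €19,560 meets the minimum, no increase.
Late-return penalty: 31 × €240 = €7,440
Damages plus late penalty: €19,560 + €7,440 = €27,000
Costs and fees: 20% of €27,000 = €5,400
Total recovery: €27,000 + €5,400 = €32,400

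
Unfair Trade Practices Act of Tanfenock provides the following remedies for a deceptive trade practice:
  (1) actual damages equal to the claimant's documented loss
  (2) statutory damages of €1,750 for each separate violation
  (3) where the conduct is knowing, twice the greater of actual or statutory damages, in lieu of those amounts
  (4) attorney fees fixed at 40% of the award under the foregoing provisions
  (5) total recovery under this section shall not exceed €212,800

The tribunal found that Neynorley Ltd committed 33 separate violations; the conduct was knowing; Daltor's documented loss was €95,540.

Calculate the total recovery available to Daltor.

Statutory damages: 33 × €1,750 = €57,750
Greater of actual damages (€95,540) or statutory damages (€57,750): €95,540
Doubled: 2 × €95,540 = €191,080
Attorney fees: 40% of €191,080 = €76,432
Total before cap: €191,080 + €76,432 = €267,512
Cap at €212,800: €267,512 exceeds the cap → €212,800

€212,800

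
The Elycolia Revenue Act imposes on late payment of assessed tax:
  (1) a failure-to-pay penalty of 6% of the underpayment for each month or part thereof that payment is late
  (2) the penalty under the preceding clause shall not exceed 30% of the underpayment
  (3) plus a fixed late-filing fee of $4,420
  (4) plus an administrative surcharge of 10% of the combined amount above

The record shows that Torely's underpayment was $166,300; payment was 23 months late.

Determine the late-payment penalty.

Accrued rate: 6% × 23 = 138%, capped at 30% → 30%
Failure-to-pay penalty: 30% of $166,300 = $49,890
Penalty before surcharge: $49,890 + $4,420 = $54,310
Administrative surcharge: 10% of $54,310 = $5,431
Total penalty: $54,310 + $5,431 = $59,741

$59,741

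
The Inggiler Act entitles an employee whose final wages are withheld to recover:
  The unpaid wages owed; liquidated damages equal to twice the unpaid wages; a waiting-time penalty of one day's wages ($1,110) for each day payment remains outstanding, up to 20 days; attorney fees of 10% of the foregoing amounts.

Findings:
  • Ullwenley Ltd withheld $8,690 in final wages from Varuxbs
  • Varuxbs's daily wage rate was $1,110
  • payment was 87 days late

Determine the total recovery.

Total award: $53,097

Doubled: 2 × $8,690 = $17,380
Penalty days: min(87, 20) = 20
Waiting-time penalty: 20 × $1,110 = $22,200
Subtotal: $8,690 + $17,380 + $22,200 = $48,270
Attorney fees: 10% of $48,270 = $4,827
Total award: $48,270 + $4,827 = $53,097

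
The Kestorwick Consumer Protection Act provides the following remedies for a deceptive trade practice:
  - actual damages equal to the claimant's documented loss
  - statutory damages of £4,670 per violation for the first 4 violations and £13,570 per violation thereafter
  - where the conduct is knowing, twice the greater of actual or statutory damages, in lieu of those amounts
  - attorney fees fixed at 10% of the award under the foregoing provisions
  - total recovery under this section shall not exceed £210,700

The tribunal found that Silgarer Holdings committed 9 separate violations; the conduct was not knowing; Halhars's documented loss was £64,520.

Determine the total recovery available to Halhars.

Total recovery: £166,155

First 4 violations: 4 × £4,670 = £18,680
Remaining violations: (9 − 4) × £13,570 = £67,850
Statutory damages: £18,680 + £67,850 = £86,530
Conduct not knowing: the in-lieu enhancement does not apply.
Actual plus statutory damages: £64,520 + £86,530 = £151,050
Attorney fees: 10% of £151,050 = £15,105
Total before cap: £151,050 + £15,105 = £166,155
Cap at £210,700: £166,155 is within the cap, no reduction.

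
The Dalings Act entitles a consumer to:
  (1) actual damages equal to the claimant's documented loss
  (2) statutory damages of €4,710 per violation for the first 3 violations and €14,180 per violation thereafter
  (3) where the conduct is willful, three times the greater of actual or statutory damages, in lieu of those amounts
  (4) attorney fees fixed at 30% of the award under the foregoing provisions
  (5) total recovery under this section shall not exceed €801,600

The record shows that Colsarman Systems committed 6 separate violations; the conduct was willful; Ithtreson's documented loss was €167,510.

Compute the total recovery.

€653,289

First 3 violations: 3 × €4,710 = €14,130
Remaining violations: (6 − 3) × €14,180 = €42,540
Statutory damages: €14,130 + €42,540 = €56,670
Greater of actual damages (€167,510) or statutory damages (€56,670): €167,510
Trebled: 3 × €167,510 = €502,530
Attorney fees: 30% of €502,530 = €150,759
Total before cap: €502,530 + €150,759 = €653,289
Cap at €801,600: €653,289 is within the cap, no reduction.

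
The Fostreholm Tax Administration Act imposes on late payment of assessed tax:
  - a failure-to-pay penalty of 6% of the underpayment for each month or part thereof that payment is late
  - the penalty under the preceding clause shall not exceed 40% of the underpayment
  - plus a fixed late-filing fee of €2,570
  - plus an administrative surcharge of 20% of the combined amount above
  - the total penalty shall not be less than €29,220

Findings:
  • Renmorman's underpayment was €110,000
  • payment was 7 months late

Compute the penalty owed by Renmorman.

€55,884

Accrued rate: 6% × 7 = 42%, capped at 40% → 40%
Failure-to-pay penalty: 40% of €110,000 = €44,000
Penalty before surcharge: €44,000 + €2,570 = €46,570
Administrative surcharge: 20% of €46,570 = €9,314
Total penalty: €46,570 + €9,314 = €55,884
Minimum €29,220: €55,884 meets the minimum, no increase.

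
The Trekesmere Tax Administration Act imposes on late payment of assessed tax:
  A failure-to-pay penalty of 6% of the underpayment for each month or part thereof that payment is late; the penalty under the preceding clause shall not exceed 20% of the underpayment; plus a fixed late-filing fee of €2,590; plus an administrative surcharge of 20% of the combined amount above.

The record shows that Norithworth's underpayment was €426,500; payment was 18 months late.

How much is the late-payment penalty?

Accrued rate: 6% × 18 = 108%, capped at 20% → 20%
Failure-to-pay penalty: 20% of €426,500 = €85,300
Penalty before surcharge: €85,300 + €2,590 = €87,890
Administrative surcharge: 20% of €87,890 = €17,578
Total penalty: €87,890 + €17,578 = €105,468

€105,468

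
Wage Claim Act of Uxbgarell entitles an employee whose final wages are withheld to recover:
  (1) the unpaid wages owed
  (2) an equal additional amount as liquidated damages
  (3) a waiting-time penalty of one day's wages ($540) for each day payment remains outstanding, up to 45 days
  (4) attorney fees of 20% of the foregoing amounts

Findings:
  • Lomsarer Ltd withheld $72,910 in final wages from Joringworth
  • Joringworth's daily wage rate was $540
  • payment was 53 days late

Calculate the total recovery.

Liquidated damages (equal amount): $72,910
Penalty days: min(53, 45) = 45
Waiting-time penalty: 45 × $540 = $24,300
Subtotal: $72,910 + $72,910 + $24,300 = $170,120
Attorney fees: 20% of $170,120 = $34,024
Total award: $170,120 + $34,024 = $204,144

$204,144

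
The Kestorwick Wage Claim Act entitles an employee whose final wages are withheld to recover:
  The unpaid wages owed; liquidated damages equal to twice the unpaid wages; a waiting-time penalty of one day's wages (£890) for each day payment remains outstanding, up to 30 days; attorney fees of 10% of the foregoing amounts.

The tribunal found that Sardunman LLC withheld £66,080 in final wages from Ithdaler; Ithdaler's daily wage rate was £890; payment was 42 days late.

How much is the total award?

Doubled: 2 × £66,080 = £132,160
Penalty days: min(42, 30) = 30
Waiting-time penalty: 30 × £890 = £26,700
Subtotal: £66,080 + £132,160 + £26,700 = £224,940
Attorney fees: 10% of £224,940 = £22,494
Total award: £224,940 + £22,494 = £247,434

£247,434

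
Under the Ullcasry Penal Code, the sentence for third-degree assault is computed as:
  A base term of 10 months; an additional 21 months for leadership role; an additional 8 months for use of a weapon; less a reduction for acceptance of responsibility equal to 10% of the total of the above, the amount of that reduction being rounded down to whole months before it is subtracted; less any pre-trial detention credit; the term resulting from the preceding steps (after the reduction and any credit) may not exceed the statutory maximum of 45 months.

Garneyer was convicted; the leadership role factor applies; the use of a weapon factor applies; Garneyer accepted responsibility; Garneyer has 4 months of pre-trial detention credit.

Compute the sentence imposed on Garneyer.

Sentence: 32 months

Leadership role enhancement: +21 months
Use of a weapon enhancement: +8 months
Adjusted term: 10 months + 21 months + 8 months = 39 months
Acceptance of responsibility reduction: 10% of 39 months = 3 months (rounded down)
After reduction: 39 − 3 = 36 months
Less pre-trial detention credit: 36 months − 4 months = 32 months
Cap at 45 months: 32 months is within the cap, no reduction.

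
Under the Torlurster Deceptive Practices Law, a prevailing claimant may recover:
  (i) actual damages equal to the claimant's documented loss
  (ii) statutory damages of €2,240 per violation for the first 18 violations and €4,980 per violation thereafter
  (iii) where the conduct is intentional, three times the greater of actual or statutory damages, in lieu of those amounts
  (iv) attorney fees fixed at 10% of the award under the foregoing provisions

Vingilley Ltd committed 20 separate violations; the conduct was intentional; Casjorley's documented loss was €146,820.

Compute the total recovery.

First 18 violations: 18 × €2,240 = €40,320
Remaining violations: (20 − 18) × €4,980 = €9,960
Statutory damages: €40,320 + €9,960 = €50,280
Greater of actual damages (€146,820) or statutory damages (€50,280): €146,820
Trebled: 3 × €146,820 = €440,460
Attorney fees: 10% of €440,460 = €44,046
Total recovery: €440,460 + €44,046 = €484,506

€484,506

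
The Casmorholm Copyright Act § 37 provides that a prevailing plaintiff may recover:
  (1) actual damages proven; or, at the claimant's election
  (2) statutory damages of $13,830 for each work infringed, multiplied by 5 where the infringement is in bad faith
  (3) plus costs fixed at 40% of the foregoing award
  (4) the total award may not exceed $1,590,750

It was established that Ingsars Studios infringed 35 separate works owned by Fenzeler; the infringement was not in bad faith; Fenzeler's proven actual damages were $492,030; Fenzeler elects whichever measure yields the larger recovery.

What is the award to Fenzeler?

Statutory damages: 35 × $13,830 = $484,050
Infringement not in bad faith: no ×5 enhancement.
Greater of actual damages ($492,030) or statutory damages ($484,050): $492,030
Costs: 40% of $492,030 = $196,812
Award plus costs: $492,030 + $196,812 = $688,842
Cap at $1,590,750: $688,842 is within the cap, no reduction.

$688,842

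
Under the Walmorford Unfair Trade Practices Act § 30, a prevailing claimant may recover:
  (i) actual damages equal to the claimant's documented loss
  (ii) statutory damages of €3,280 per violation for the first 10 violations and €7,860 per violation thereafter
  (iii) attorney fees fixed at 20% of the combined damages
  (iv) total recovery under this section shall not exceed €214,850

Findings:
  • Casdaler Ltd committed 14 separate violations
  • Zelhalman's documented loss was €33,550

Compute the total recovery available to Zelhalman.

First 10 violations: 10 × €3,280 = €32,800
Remaining violations: (14 − 10) × €7,860 = €31,440
Statutory damages: €32,800 + €31,440 = €64,240
Combined damages: €33,550 + €64,240 = €97,790
Attorney fees: 20% of €97,790 = €19,558
Total before cap: €97,790 + €19,558 = €117,348
Cap at €214,850: €117,348 is within the cap, no reduction.

€117,348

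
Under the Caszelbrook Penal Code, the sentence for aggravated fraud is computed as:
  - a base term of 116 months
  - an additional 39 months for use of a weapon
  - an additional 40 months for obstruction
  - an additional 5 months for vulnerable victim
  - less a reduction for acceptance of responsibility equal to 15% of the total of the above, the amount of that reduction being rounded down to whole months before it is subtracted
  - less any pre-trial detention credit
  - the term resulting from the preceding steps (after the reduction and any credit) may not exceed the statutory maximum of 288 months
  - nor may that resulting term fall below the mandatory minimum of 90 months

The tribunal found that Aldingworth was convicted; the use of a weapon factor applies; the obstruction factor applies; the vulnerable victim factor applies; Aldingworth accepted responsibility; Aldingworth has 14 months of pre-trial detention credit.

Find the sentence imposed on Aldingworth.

156 months

Use of a weapon enhancement: +39 months
Obstruction enhancement: +40 months
Vulnerable victim enhancement: +5 months
Adjusted term: 116 months + 39 months + 40 months + 5 months = 200 months
Acceptance of responsibility reduction: 15% of 200 months = 30 months (rounded down)
After reduction: 200 − 30 = 170 months
Less pre-trial detention credit: 170 months − 14 months = 156 months
Cap at 288 months: 156 months is within the cap, no reduction.
Minimum 90 months: 156 months meets the minimum, no increase.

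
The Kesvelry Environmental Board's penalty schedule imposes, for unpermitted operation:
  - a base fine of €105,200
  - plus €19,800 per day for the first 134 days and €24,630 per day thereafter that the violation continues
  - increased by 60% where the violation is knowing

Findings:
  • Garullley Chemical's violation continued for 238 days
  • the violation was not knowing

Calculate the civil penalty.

First 134 days: 134 × €19,800 = €2,653,200
Remaining days: (238 − 134) × €24,630 = €2,561,520
Per-day component: €2,653,200 + €2,561,520 = €5,214,720
Base plus per-day: €105,200 + €5,214,720 = €5,319,920
The violation was not knowing: no 60% increase.

Civil penalty: €5,319,920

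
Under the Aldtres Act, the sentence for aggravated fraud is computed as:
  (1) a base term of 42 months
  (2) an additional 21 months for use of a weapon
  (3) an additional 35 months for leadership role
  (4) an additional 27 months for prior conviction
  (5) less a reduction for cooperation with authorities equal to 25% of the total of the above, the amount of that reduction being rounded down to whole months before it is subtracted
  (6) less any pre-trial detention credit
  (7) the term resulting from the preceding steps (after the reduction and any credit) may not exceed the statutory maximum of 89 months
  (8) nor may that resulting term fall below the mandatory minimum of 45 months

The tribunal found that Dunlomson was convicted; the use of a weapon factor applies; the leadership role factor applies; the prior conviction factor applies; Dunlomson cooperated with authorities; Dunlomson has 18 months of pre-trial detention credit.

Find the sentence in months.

76 months

Use of a weapon enhancement: +21 months
Leadership role enhancement: +35 months
Prior conviction enhancement: +27 months
Adjusted term: 42 months + 21 months + 35 months + 27 months = 125 months
Cooperation with authorities reduction: 25% of 125 months = 31 months (rounded down)
After reduction: 125 − 31 = 94 months
Less pre-trial detention credit: 94 months − 18 months = 76 months
Cap at 89 months: 76 months is within the cap, no reduction.
Minimum 45 months: 76 months meets the minimum, no increase.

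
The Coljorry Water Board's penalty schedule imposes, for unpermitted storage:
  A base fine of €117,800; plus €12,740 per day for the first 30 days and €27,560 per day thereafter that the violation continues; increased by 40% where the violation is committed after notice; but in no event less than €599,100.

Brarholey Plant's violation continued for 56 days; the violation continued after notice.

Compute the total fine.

€1,703,184

First 30 days: 30 × €12,740 = €382,200
Remaining days: (56 − 30) × €27,560 = €716,560
Per-day component: €382,200 + €716,560 = €1,098,760
Base plus per-day: €117,800 + €1,098,760 = €1,216,560
Enhancement: 40% of €1,216,560 = €486,624
Enhanced fine: €1,216,560 + €486,624 = €1,703,184
Minimum €599,100: €1,703,184 meets the minimum, no increase.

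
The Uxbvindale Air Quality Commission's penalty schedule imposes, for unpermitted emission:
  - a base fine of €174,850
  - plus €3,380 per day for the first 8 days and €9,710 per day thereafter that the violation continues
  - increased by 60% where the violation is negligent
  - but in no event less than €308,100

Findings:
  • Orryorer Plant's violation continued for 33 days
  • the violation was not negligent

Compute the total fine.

First 8 days: 8 × €3,380 = €27,040
Remaining days: (33 − 8) × €9,710 = €242,750
Per-day component: €27,040 + €242,750 = €269,790
Base plus per-day: €174,850 + €269,790 = €444,640
The violation was not negligent: no 60% increase.
Minimum €308,100: €444,640 meets the minimum, no increase.

€444,640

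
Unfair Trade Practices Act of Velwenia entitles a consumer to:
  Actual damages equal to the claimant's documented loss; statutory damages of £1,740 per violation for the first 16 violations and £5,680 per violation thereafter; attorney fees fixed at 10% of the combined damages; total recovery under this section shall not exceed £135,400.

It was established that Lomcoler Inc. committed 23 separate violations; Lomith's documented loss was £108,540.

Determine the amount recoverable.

£135,400

First 16 violations: 16 × £1,740 = £27,840
Remaining violations: (23 − 16) × £5,680 = £39,760
Statutory damages: £27,840 + £39,760 = £67,600
Combined damages: £108,540 + £67,600 = £176,140
Attorney fees: 10% of £176,140 = £17,614
Total before cap: £176,140 + £17,614 = £193,754
Cap at £135,400: £193,754 exceeds the cap → £135,400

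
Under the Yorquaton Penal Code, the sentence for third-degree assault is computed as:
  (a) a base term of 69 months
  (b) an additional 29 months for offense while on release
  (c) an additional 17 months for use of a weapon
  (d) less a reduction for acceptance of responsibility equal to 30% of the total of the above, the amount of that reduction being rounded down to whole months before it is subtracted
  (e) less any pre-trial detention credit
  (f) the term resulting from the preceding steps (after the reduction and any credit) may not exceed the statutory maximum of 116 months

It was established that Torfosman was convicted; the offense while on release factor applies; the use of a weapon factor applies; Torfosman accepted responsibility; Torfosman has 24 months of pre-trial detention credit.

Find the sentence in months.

Offense while on release enhancement: +29 months
Use of a weapon enhancement: +17 months
Adjusted term: 69 months + 29 months + 17 months = 115 months
Acceptance of responsibility reduction: 30% of 115 months = 34 months (rounded down)
After reduction: 115 − 34 = 81 months
Less pre-trial detention credit: 81 months − 24 months = 57 months
Cap at 116 months: 57 months is within the cap, no reduction.

57 months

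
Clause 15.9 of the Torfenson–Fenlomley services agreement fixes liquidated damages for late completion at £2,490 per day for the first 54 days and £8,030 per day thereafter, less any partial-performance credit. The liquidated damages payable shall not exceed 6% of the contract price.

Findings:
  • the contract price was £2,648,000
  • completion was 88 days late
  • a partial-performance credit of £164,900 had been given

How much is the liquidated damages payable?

First 54 days: 54 × £2,490 = £134,460
Remaining days: (88 − 54) × £8,030 = £273,020
Accrued per-day damages: £134,460 + £273,020 = £407,480
Less partial-performance credit: £407,480 − £164,900 = £242,580
Cap: 6% of £2,648,000 = £158,880
Cap at £158,880: £242,580 exceeds the cap → £158,880

£158,880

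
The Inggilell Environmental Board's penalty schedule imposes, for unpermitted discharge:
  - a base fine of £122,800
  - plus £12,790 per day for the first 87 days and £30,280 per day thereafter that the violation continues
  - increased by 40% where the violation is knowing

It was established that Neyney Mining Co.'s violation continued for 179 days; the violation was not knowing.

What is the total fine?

£4,021,290

First 87 days: 87 × £12,790 = £1,112,730
Remaining days: (179 − 87) × £30,280 = £2,785,760
Per-day component: £1,112,730 + £2,785,760 = £3,898,490
Base plus per-day: £122,800 + £3,898,490 = £4,021,290
The violation was not knowing: no 40% increase.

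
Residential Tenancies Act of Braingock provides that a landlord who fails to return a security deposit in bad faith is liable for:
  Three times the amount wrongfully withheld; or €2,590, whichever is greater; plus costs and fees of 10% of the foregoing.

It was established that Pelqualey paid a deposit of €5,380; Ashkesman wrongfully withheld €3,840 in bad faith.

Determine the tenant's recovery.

€12,672

Trebled: 3 × €3,840 = €11,520
Minimum €2,590: €11,520 meets the minimum, no increase.
Costs and fees: 10% of €11,520 = €1,152
Total recovery: €11,520 + €1,152 = €12,672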